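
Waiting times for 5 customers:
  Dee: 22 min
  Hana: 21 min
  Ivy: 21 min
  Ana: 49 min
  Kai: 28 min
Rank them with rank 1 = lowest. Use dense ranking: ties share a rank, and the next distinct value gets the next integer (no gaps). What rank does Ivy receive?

1

Sorted (ascending): 21, 21, 22, 28, 49
The 2 values of 21 share dense rank 1.
Remaining distinct values take the next consecutive integers.
Ivy has value 21 min → rank 1.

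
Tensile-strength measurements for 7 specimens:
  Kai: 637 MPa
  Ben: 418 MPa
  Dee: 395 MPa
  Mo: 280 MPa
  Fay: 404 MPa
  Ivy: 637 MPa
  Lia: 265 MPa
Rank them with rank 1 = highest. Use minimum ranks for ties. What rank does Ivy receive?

1

Sorted (descending): 637, 637, 418, 404, 395, 280, 265
The 2 values of 637 occupy positions 1–2 → each gets rank 1.
Ivy has value 637 MPa → rank 1.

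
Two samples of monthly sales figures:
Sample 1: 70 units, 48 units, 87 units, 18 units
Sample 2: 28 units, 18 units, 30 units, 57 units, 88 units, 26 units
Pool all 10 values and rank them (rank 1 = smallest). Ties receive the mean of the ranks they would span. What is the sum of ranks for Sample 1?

24.5

Sorted (ascending): 18, 18, 26, 28, 30, 48, 57, 70, 87, 88
The 2 values of 18 occupy positions 1–2 → average rank (1+2)/2 = 1.5.
Sample 1 values → pooled ranks: 70→8, 48→6, 87→9, 18→1.5
Rank sum = 8 + 6 + 9 + 1.5 = 24.5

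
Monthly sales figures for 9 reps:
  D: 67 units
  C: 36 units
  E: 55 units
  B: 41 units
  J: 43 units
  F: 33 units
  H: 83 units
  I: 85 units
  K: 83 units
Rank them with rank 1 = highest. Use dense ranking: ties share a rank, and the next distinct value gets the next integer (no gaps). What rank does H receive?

Sorted (descending): 85, 83, 83, 67, 55, 43, 41, 36, 33
The 2 values of 83 share dense rank 2.
Remaining distinct values take the next consecutive integers.
H has value 83 units → rank 2.

2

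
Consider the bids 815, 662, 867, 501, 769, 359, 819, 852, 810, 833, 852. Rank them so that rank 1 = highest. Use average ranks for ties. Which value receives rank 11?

359

Sorted (descending): 867, 852, 852, 833, 819, 815, 810, 769, 662, 501, 359
The 2 values of 852 occupy positions 2–3 → average rank (2+3)/2 = 2.5.
Rank 11 → value 359.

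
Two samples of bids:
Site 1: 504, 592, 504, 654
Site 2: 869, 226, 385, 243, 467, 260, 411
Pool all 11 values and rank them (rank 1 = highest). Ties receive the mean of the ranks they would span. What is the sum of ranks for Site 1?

14

Sorted (descending): 869, 654, 592, 504, 504, 467, 411, 385, 260, 243, 226
The 2 values of 504 occupy positions 4–5 → average rank (4+5)/2 = 4.5.
Site 1 values → pooled ranks: 504→4.5, 592→3, 504→4.5, 654→2
Rank sum = 4.5 + 3 + 4.5 + 2 = 14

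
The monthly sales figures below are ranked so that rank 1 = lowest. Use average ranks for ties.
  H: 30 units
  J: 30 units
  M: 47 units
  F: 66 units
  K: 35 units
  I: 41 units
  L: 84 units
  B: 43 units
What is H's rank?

1.5

Sorted (ascending): 30, 30, 35, 41, 43, 47, 66, 84
The 2 values of 30 occupy positions 1–2 → average rank (1+2)/2 = 1.5.
H has value 30 units → rank 1.5.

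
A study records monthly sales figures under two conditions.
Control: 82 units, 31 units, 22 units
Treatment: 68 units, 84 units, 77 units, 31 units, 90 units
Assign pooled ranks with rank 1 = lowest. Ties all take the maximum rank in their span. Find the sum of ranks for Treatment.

Sorted (ascending): 22, 31, 31, 68, 77, 82, 84, 90
The 2 values of 31 occupy positions 2–3 → each gets rank 3.
Treatment values → pooled ranks: 68→4, 84→7, 77→5, 31→3, 90→8
Rank sum = 4 + 7 + 5 + 3 + 8 = 27

27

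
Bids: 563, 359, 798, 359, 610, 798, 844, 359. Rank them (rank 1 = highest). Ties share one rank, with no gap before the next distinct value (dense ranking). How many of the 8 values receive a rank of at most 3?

Sorted (descending): 844, 798, 798, 610, 563, 359, 359, 359
The 2 values of 798 share dense rank 2.
The 3 values of 359 share dense rank 5.
Remaining distinct values take the next consecutive integers.
Ranks ≤ 3: {1, 2, 2, 3} → 4 values.

4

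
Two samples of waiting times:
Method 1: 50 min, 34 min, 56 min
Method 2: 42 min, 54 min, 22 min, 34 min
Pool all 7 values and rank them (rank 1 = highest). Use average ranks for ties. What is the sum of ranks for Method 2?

18.5

Sorted (descending): 56, 54, 50, 42, 34, 34, 22
The 2 values of 34 occupy positions 5–6 → average rank (5+6)/2 = 5.5.
Method 2 values → pooled ranks: 42→4, 54→2, 22→7, 34→5.5
Rank sum = 4 + 2 + 7 + 5.5 = 18.5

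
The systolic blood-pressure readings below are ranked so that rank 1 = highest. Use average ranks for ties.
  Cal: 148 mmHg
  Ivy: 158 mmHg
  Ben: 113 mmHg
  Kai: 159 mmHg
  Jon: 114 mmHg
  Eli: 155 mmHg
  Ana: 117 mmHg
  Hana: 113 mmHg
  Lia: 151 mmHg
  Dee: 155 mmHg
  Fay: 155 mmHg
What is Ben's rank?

Sorted (descending): 159, 158, 155, 155, 155, 151, 148, 117, 114, 113, 113
The 3 values of 155 occupy positions 3–5 → average rank 4.
The 2 values of 113 occupy positions 10–11 → average rank (10+11)/2 = 10.5.
Ben has value 113 mmHg → rank 10.5.

10.5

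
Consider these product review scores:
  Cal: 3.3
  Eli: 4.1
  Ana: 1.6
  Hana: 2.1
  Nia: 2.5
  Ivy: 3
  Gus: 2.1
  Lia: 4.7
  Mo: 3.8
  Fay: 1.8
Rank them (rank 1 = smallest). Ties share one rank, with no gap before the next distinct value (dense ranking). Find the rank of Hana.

3

Sorted (ascending): 1.6, 1.8, 2.1, 2.1, 2.5, 3, 3.3, 3.8, 4.1, 4.7
The 2 values of 2.1 share dense rank 3.
Remaining distinct values take the next consecutive integers.
Hana has value 2.1 → rank 3.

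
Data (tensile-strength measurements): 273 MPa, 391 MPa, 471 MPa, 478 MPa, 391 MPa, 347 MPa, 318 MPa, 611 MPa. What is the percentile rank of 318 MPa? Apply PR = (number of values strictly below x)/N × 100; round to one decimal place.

12.5

N = 8.
Strictly below 318: 1. Equal to 318: 1.
PR = 1/8 × 100 = 12.5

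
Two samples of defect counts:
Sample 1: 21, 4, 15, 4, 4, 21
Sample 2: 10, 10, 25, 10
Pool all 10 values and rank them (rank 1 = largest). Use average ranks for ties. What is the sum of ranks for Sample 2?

19

Sorted (descending): 25, 21, 21, 15, 10, 10, 10, 4, 4, 4
The 2 values of 21 occupy positions 2–3 → average rank (2+3)/2 = 2.5.
The 3 values of 10 occupy positions 5–7 → average rank 6.
The 3 values of 4 occupy positions 8–10 → average rank 9.
Sample 2 values → pooled ranks: 10→6, 10→6, 25→1, 10→6
Rank sum = 6 + 6 + 1 + 6 = 19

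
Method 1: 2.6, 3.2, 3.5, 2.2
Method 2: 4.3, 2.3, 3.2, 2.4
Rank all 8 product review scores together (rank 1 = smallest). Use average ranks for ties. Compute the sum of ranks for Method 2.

Sorted (ascending): 2.2, 2.3, 2.4, 2.6, 3.2, 3.2, 3.5, 4.3
The 2 values of 3.2 occupy positions 5–6 → average rank (5+6)/2 = 5.5.
Method 2 values → pooled ranks: 4.3→8, 2.3→2, 3.2→5.5, 2.4→3
Rank sum = 8 + 2 + 5.5 + 3 = 18.5

18.5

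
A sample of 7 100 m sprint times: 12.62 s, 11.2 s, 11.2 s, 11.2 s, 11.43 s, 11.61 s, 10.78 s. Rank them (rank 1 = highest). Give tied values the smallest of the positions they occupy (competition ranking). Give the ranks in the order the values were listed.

1, 4, 4, 4, 3, 2, 7

Sorted (descending): 12.62, 11.61, 11.43, 11.2, 11.2, 11.2, 10.78
The 3 values of 11.2 occupy positions 4–6 → each gets rank 4.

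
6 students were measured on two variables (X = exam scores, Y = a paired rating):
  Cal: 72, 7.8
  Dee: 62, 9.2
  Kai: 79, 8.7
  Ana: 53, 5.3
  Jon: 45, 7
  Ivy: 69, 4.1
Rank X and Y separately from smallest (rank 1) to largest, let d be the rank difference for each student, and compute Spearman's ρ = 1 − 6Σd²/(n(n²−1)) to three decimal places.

0.314

Ranks of variable 1: 5, 3, 6, 2, 1, 4
Ranks of variable 2: 4, 6, 5, 2, 3, 1
d = r₁ − r₂: 1, -3, 1, 0, -2, 3
d²: 1, 9, 1, 0, 4, 9; Σd² = 24
ρ = 1 − 6·24/(6·35) = 1 − 144/210 = 0.314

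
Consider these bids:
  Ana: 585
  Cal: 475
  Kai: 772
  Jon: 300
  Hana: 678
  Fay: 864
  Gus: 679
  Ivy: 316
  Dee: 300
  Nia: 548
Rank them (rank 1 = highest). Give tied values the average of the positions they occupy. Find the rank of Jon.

Sorted (descending): 864, 772, 679, 678, 585, 548, 475, 316, 300, 300
The 2 values of 300 occupy positions 9–10 → average rank (9+10)/2 = 9.5.
Jon has value 300 → rank 9.5.

9.5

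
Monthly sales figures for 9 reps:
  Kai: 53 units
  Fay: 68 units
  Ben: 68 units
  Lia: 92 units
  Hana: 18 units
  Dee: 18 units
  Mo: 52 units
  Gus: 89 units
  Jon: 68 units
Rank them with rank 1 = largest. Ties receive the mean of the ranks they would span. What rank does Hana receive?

8.5

Sorted (descending): 92, 89, 68, 68, 68, 53, 52, 18, 18
The 3 values of 68 occupy positions 3–5 → average rank 4.
The 2 values of 18 occupy positions 8–9 → average rank (8+9)/2 = 8.5.
Hana has value 18 units → rank 8.5.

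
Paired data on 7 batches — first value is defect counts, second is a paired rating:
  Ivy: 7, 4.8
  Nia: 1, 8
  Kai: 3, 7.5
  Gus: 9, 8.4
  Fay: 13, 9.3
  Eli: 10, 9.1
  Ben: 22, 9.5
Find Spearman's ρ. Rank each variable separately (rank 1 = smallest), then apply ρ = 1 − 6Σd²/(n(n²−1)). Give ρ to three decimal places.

0.857

Ranks of variable 1: 3, 1, 2, 4, 6, 5, 7
Ranks of variable 2: 1, 3, 2, 4, 6, 5, 7
d = r₁ − r₂: 2, -2, 0, 0, 0, 0, 0
d²: 4, 4, 0, 0, 0, 0, 0; Σd² = 8
ρ = 1 − 6·8/(7·48) = 1 − 48/336 = 0.857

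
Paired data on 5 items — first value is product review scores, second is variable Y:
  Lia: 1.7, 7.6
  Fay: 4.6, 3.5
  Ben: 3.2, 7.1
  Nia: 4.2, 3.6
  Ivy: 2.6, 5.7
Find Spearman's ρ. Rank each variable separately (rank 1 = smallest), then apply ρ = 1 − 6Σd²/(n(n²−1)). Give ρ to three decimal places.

-0.900

Ranks of variable 1: 1, 5, 3, 4, 2
Ranks of variable 2: 5, 1, 4, 2, 3
d = r₁ − r₂: -4, 4, -1, 2, -1
d²: 16, 16, 1, 4, 1; Σd² = 38
ρ = 1 − 6·38/(5·24) = 1 − 228/120 = -0.900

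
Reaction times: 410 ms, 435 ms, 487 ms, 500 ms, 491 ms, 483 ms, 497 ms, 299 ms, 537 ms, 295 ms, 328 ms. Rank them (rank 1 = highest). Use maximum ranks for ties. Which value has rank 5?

487

Sorted (descending): 537, 500, 497, 491, 487, 483, 435, 410, 328, 299, 295
No ties — each value takes its position as its rank.
Rank 5 → value 487.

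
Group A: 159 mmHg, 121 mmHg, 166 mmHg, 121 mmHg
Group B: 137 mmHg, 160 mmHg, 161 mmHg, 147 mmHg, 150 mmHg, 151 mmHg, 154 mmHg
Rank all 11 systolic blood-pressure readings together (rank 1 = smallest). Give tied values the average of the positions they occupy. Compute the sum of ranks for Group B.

44

Sorted (ascending): 121, 121, 137, 147, 150, 151, 154, 159, 160, 161, 166
The 2 values of 121 occupy positions 1–2 → average rank (1+2)/2 = 1.5.
Group B values → pooled ranks: 137→3, 160→9, 161→10, 147→4, 150→5, 151→6, 154→7
Rank sum = 3 + 9 + 10 + 4 + 5 + 6 + 7 = 44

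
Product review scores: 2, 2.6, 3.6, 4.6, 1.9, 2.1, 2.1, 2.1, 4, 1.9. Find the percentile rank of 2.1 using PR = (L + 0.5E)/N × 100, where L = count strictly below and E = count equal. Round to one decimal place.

N = 10.
Strictly below 2.1: 3. Equal to 2.1: 3.
PR = (3 + 0.5·3)/10 × 100 = 45.0

45.0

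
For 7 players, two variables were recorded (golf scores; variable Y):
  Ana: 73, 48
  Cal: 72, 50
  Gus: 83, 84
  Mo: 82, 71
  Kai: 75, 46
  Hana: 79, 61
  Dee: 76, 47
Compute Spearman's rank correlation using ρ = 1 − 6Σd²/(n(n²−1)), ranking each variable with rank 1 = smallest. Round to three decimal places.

0.679

Ranks of variable 1: 2, 1, 7, 6, 3, 5, 4
Ranks of variable 2: 3, 4, 7, 6, 1, 5, 2
d = r₁ − r₂: -1, -3, 0, 0, 2, 0, 2
d²: 1, 9, 0, 0, 4, 0, 4; Σd² = 18
ρ = 1 − 6·18/(7·48) = 1 − 108/336 = 0.679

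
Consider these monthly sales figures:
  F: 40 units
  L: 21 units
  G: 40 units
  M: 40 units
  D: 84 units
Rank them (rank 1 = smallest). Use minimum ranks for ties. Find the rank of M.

2

Sorted (ascending): 21, 40, 40, 40, 84
The 3 values of 40 occupy positions 2–4 → each gets rank 2.
M has value 40 units → rank 2.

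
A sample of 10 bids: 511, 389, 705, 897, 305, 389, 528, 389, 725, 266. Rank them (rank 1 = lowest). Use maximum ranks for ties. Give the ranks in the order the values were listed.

6, 5, 8, 10, 2, 5, 7, 5, 9, 1

Sorted (ascending): 266, 305, 389, 389, 389, 511, 528, 705, 725, 897
The 3 values of 389 occupy positions 3–5 → each gets rank 5.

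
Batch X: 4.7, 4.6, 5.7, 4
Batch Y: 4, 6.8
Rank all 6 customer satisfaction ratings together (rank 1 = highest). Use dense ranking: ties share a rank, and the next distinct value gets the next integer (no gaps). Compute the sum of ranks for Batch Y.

Sorted (descending): 6.8, 5.7, 4.7, 4.6, 4, 4
The 2 values of 4 share dense rank 5.
Remaining distinct values take the next consecutive integers.
Batch Y values → pooled ranks: 4→5, 6.8→1
Rank sum = 5 + 1 = 6

6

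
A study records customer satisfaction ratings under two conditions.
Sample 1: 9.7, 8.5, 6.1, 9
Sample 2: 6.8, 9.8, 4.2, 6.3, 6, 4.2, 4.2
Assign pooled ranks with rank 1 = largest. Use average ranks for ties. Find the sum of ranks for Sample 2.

Sorted (descending): 9.8, 9.7, 9, 8.5, 6.8, 6.3, 6.1, 6, 4.2, 4.2, 4.2
The 3 values of 4.2 occupy positions 9–11 → average rank 10.
Sample 2 values → pooled ranks: 6.8→5, 9.8→1, 4.2→10, 6.3→6, 6→8, 4.2→10, 4.2→10
Rank sum = 5 + 1 + 10 + 6 + 8 + 10 + 10 = 50

50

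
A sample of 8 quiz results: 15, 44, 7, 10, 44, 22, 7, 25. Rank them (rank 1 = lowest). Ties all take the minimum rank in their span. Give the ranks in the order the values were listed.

4, 7, 1, 3, 7, 5, 1, 6

Sorted (ascending): 7, 7, 10, 15, 22, 25, 44, 44
The 2 values of 7 occupy positions 1–2 → each gets rank 1.
The 2 values of 44 occupy positions 7–8 → each gets rank 7.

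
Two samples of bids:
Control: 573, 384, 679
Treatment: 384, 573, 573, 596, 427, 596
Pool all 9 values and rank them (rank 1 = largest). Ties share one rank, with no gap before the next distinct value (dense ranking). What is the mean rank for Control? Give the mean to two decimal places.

Sorted (descending): 679, 596, 596, 573, 573, 573, 427, 384, 384
The 2 values of 596 share dense rank 2.
The 3 values of 573 share dense rank 3.
The 2 values of 384 share dense rank 5.
Remaining distinct values take the next consecutive integers.
Control values → pooled ranks: 573→3, 384→5, 679→1
Mean rank = (3 + 5 + 1) / 3 = 3.00

3.00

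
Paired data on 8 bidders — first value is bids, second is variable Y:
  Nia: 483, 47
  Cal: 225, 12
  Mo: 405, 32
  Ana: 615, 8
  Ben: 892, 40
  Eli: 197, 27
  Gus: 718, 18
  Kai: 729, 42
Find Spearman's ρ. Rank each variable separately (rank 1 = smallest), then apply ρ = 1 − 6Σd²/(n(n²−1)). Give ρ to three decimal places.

Ranks of variable 1: 4, 2, 3, 5, 8, 1, 6, 7
Ranks of variable 2: 8, 2, 5, 1, 6, 4, 3, 7
d = r₁ − r₂: -4, 0, -2, 4, 2, -3, 3, 0
d²: 16, 0, 4, 16, 4, 9, 9, 0; Σd² = 58
ρ = 1 − 6·58/(8·63) = 1 − 348/504 = 0.310

0.310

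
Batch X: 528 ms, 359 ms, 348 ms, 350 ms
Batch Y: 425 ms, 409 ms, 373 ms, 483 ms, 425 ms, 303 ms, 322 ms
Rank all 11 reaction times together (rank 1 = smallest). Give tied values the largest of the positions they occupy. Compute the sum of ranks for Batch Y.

44

Sorted (ascending): 303, 322, 348, 350, 359, 373, 409, 425, 425, 483, 528
The 2 values of 425 occupy positions 8–9 → each gets rank 9.
Batch Y values → pooled ranks: 425→9, 409→7, 373→6, 483→10, 425→9, 303→1, 322→2
Rank sum = 9 + 7 + 6 + 10 + 9 + 1 + 2 = 44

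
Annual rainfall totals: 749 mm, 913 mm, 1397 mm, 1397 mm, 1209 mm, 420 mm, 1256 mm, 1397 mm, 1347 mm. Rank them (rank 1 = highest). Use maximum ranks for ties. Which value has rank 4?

Sorted (descending): 1397, 1397, 1397, 1347, 1256, 1209, 913, 749, 420
The 3 values of 1397 occupy positions 1–3 → each gets rank 3.
Rank 4 → value 1347.

1347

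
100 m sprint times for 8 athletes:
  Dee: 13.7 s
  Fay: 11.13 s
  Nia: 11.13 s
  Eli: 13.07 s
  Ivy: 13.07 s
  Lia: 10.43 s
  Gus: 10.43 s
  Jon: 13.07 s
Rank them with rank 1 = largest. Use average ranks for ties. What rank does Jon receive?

3

Sorted (descending): 13.7, 13.07, 13.07, 13.07, 11.13, 11.13, 10.43, 10.43
The 3 values of 13.07 occupy positions 2–4 → average rank 3.
The 2 values of 11.13 occupy positions 5–6 → average rank (5+6)/2 = 5.5.
The 2 values of 10.43 occupy positions 7–8 → average rank (7+8)/2 = 7.5.
Jon has value 13.07 s → rank 3.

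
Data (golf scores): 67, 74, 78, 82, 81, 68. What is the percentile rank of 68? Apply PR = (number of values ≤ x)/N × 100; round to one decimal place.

N = 6.
Strictly below 68: 1. Equal to 68: 1.
PR = 2/6 × 100 = 33.3

33.3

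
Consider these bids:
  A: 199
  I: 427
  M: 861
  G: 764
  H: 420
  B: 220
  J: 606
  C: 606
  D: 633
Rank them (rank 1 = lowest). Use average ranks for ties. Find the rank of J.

Sorted (ascending): 199, 220, 420, 427, 606, 606, 633, 764, 861
The 2 values of 606 occupy positions 5–6 → average rank (5+6)/2 = 5.5.
J has value 606 → rank 5.5.

5.5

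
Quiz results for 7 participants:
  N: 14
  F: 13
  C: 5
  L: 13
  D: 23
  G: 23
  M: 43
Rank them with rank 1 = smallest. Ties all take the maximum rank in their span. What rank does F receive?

Sorted (ascending): 5, 13, 13, 14, 23, 23, 43
The 2 values of 13 occupy positions 2–3 → each gets rank 3.
The 2 values of 23 occupy positions 5–6 → each gets rank 6.
F has value 13 → rank 3.

3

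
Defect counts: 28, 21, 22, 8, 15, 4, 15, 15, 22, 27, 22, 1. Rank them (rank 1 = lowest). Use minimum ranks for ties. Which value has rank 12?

Sorted (ascending): 1, 4, 8, 15, 15, 15, 21, 22, 22, 22, 27, 28
The 3 values of 15 occupy positions 4–6 → each gets rank 4.
The 3 values of 22 occupy positions 8–10 → each gets rank 8.
Rank 12 → value 28.

28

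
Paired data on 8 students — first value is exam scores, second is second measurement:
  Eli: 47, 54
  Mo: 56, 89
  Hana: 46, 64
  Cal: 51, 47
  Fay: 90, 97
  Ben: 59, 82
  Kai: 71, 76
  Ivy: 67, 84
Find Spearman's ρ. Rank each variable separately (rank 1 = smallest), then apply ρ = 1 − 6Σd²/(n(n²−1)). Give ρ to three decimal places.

0.690

Ranks of variable 1: 2, 4, 1, 3, 8, 5, 7, 6
Ranks of variable 2: 2, 7, 3, 1, 8, 5, 4, 6
d = r₁ − r₂: 0, -3, -2, 2, 0, 0, 3, 0
d²: 0, 9, 4, 4, 0, 0, 9, 0; Σd² = 26
ρ = 1 − 6·26/(8·63) = 1 − 156/504 = 0.690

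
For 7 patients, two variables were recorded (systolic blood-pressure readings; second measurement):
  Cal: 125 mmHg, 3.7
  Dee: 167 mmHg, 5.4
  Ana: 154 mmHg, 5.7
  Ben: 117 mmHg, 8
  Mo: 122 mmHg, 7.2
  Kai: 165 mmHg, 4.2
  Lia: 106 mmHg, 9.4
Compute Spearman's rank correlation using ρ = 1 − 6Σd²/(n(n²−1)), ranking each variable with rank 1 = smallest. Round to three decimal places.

-0.750

Ranks of variable 1: 4, 7, 5, 2, 3, 6, 1
Ranks of variable 2: 1, 3, 4, 6, 5, 2, 7
d = r₁ − r₂: 3, 4, 1, -4, -2, 4, -6
d²: 9, 16, 1, 16, 4, 16, 36; Σd² = 98
ρ = 1 − 6·98/(7·48) = 1 − 588/336 = -0.750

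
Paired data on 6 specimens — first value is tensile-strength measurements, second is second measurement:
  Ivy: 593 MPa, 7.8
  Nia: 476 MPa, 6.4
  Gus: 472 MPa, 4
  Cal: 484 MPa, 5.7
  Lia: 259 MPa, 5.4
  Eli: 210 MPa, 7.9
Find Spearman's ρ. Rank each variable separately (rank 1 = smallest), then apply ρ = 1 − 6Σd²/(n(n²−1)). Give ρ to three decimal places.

0.029

Ranks of variable 1: 6, 4, 3, 5, 2, 1
Ranks of variable 2: 5, 4, 1, 3, 2, 6
d = r₁ − r₂: 1, 0, 2, 2, 0, -5
d²: 1, 0, 4, 4, 0, 25; Σd² = 34
ρ = 1 − 6·34/(6·35) = 1 − 204/210 = 0.029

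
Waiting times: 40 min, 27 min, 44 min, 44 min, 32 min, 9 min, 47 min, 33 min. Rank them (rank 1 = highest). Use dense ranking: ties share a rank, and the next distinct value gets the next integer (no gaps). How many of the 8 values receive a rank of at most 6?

7

Sorted (descending): 47, 44, 44, 40, 33, 32, 27, 9
The 2 values of 44 share dense rank 2.
Remaining distinct values take the next consecutive integers.
Ranks ≤ 6: {1, 2, 2, 3, 4, 5, 6} → 7 values.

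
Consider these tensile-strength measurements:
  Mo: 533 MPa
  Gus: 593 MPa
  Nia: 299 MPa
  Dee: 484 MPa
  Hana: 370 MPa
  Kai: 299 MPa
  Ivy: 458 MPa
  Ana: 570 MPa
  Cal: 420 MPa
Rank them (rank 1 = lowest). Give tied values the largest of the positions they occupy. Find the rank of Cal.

Sorted (ascending): 299, 299, 370, 420, 458, 484, 533, 570, 593
The 2 values of 299 occupy positions 1–2 → each gets rank 2.
Cal has value 420 MPa → rank 4.

4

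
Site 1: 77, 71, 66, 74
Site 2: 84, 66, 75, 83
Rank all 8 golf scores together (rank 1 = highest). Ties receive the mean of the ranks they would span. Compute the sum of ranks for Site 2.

Sorted (descending): 84, 83, 77, 75, 74, 71, 66, 66
The 2 values of 66 occupy positions 7–8 → average rank (7+8)/2 = 7.5.
Site 2 values → pooled ranks: 84→1, 66→7.5, 75→4, 83→2
Rank sum = 1 + 7.5 + 4 + 2 = 14.5

14.5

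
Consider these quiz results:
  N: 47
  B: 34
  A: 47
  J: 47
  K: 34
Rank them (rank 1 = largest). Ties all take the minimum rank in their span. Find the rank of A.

Sorted (descending): 47, 47, 47, 34, 34
The 3 values of 47 occupy positions 1–3 → each gets rank 1.
The 2 values of 34 occupy positions 4–5 → each gets rank 4.
A has value 47 → rank 1.

1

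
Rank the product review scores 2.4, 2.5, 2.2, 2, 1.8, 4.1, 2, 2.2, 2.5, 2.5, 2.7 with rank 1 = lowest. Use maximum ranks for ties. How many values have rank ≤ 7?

6

Sorted (ascending): 1.8, 2, 2, 2.2, 2.2, 2.4, 2.5, 2.5, 2.5, 2.7, 4.1
The 2 values of 2 occupy positions 2–3 → each gets rank 3.
The 2 values of 2.2 occupy positions 4–5 → each gets rank 5.
The 3 values of 2.5 occupy positions 7–9 → each gets rank 9.
Ranks ≤ 7: {1, 3, 3, 5, 5, 6} → 6 values.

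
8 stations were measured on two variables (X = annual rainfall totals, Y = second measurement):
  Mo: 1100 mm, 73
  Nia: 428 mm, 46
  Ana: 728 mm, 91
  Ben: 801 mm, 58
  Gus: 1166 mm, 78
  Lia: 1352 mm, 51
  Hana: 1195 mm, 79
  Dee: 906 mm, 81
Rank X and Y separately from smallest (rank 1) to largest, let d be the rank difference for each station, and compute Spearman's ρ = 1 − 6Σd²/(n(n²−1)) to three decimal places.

0.000

Ranks of variable 1: 5, 1, 2, 3, 6, 8, 7, 4
Ranks of variable 2: 4, 1, 8, 3, 5, 2, 6, 7
d = r₁ − r₂: 1, 0, -6, 0, 1, 6, 1, -3
d²: 1, 0, 36, 0, 1, 36, 1, 9; Σd² = 84
ρ = 1 − 6·84/(8·63) = 1 − 504/504 = 0.000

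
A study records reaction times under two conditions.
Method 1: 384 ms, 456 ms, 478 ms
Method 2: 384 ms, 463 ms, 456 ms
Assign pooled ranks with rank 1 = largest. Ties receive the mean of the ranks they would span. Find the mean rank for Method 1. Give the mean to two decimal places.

Sorted (descending): 478, 463, 456, 456, 384, 384
The 2 values of 456 occupy positions 3–4 → average rank (3+4)/2 = 3.5.
The 2 values of 384 occupy positions 5–6 → average rank (5+6)/2 = 5.5.
Method 1 values → pooled ranks: 384→5.5, 456→3.5, 478→1
Mean rank = (5.5 + 3.5 + 1) / 3 = 3.33

3.33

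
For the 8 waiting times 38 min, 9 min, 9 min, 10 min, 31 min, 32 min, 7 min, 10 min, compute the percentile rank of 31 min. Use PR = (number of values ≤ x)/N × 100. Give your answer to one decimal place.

75.0

N = 8.
Strictly below 31: 5. Equal to 31: 1.
PR = 6/8 × 100 = 75.0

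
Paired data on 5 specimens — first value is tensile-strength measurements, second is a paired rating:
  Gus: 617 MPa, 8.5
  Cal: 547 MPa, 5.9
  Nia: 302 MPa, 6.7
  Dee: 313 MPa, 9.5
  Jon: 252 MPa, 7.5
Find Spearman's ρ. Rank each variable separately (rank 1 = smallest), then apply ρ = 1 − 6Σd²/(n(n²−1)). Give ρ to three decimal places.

0.100

Ranks of variable 1: 5, 4, 2, 3, 1
Ranks of variable 2: 4, 1, 2, 5, 3
d = r₁ − r₂: 1, 3, 0, -2, -2
d²: 1, 9, 0, 4, 4; Σd² = 18
ρ = 1 − 6·18/(5·24) = 1 − 108/120 = 0.100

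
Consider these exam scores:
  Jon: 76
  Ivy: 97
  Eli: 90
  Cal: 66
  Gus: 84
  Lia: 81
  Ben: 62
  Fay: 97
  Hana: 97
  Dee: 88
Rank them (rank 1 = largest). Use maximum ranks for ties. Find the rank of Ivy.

Sorted (descending): 97, 97, 97, 90, 88, 84, 81, 76, 66, 62
The 3 values of 97 occupy positions 1–3 → each gets rank 3.
Ivy has value 97 → rank 3.

3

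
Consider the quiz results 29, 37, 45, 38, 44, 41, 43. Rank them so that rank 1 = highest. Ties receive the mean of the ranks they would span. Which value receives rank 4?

41

Sorted (descending): 45, 44, 43, 41, 38, 37, 29
No ties — each value takes its position as its rank.
Rank 4 → value 41.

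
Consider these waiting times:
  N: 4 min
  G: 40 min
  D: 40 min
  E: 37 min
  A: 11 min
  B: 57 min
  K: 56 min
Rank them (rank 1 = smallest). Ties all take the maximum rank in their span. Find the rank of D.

Sorted (ascending): 4, 11, 37, 40, 40, 56, 57
The 2 values of 40 occupy positions 4–5 → each gets rank 5.
D has value 40 min → rank 5.

5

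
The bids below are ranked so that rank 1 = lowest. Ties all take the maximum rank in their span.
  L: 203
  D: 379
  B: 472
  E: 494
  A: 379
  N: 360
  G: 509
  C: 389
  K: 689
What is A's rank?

4

Sorted (ascending): 203, 360, 379, 379, 389, 472, 494, 509, 689
The 2 values of 379 occupy positions 3–4 → each gets rank 4.
A has value 379 → rank 4.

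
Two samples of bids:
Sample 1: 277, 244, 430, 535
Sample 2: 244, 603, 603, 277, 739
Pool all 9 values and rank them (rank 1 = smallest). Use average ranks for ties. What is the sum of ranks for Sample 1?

Sorted (ascending): 244, 244, 277, 277, 430, 535, 603, 603, 739
The 2 values of 244 occupy positions 1–2 → average rank (1+2)/2 = 1.5.
The 2 values of 277 occupy positions 3–4 → average rank (3+4)/2 = 3.5.
The 2 values of 603 occupy positions 7–8 → average rank (7+8)/2 = 7.5.
Sample 1 values → pooled ranks: 277→3.5, 244→1.5, 430→5, 535→6
Rank sum = 3.5 + 1.5 + 5 + 6 = 16

16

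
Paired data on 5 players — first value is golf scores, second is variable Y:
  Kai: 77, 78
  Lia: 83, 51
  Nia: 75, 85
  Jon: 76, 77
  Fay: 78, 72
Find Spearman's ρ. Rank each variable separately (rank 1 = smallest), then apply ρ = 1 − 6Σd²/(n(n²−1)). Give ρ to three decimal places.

-0.900

Ranks of variable 1: 3, 5, 1, 2, 4
Ranks of variable 2: 4, 1, 5, 3, 2
d = r₁ − r₂: -1, 4, -4, -1, 2
d²: 1, 16, 16, 1, 4; Σd² = 38
ρ = 1 − 6·38/(5·24) = 1 − 228/120 = -0.900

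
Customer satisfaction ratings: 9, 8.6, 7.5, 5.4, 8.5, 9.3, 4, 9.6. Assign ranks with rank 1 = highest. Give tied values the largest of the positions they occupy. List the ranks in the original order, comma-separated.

3, 4, 6, 7, 5, 2, 8, 1

Sorted (descending): 9.6, 9.3, 9, 8.6, 8.5, 7.5, 5.4, 4
No ties — each value takes its position as its rank.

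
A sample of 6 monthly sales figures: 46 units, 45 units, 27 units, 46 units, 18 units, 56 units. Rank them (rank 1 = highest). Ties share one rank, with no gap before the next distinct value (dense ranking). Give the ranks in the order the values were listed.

2, 3, 4, 2, 5, 1

Sorted (descending): 56, 46, 46, 45, 27, 18
The 2 values of 46 share dense rank 2.
Remaining distinct values take the next consecutive integers.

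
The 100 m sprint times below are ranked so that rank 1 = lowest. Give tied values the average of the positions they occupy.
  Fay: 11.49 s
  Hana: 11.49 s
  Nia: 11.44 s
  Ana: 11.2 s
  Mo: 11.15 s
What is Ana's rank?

2

Sorted (ascending): 11.15, 11.2, 11.44, 11.49, 11.49
The 2 values of 11.49 occupy positions 4–5 → average rank (4+5)/2 = 4.5.
Ana has value 11.2 s → rank 2.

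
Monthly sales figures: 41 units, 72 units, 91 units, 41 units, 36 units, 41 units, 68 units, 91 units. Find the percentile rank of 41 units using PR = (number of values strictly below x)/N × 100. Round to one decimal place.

N = 8.
Strictly below 41: 1. Equal to 41: 3.
PR = 1/8 × 100 = 12.5

12.5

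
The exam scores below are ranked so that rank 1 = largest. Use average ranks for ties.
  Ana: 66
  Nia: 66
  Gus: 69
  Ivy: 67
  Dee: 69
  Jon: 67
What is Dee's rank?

1.5

Sorted (descending): 69, 69, 67, 67, 66, 66
The 2 values of 69 occupy positions 1–2 → average rank (1+2)/2 = 1.5.
The 2 values of 67 occupy positions 3–4 → average rank (3+4)/2 = 3.5.
The 2 values of 66 occupy positions 5–6 → average rank (5+6)/2 = 5.5.
Dee has value 69 → rank 1.5.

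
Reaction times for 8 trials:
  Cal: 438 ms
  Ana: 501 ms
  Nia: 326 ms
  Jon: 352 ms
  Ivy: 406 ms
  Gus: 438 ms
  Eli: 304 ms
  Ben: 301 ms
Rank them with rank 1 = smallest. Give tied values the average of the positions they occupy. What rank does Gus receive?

Sorted (ascending): 301, 304, 326, 352, 406, 438, 438, 501
The 2 values of 438 occupy positions 6–7 → average rank (6+7)/2 = 6.5.
Gus has value 438 ms → rank 6.5.

6.5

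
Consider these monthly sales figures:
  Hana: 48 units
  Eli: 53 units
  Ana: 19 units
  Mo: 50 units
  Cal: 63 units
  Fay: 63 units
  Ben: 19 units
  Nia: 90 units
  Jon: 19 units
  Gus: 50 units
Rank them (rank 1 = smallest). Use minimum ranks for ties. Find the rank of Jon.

Sorted (ascending): 19, 19, 19, 48, 50, 50, 53, 63, 63, 90
The 3 values of 19 occupy positions 1–3 → each gets rank 1.
The 2 values of 50 occupy positions 5–6 → each gets rank 5.
The 2 values of 63 occupy positions 8–9 → each gets rank 8.
Jon has value 19 units → rank 1.

1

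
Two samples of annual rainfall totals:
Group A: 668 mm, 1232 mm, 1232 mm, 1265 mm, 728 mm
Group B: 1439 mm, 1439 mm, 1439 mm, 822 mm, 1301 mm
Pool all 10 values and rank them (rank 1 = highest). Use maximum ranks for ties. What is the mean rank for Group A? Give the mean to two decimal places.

Sorted (descending): 1439, 1439, 1439, 1301, 1265, 1232, 1232, 822, 728, 668
The 3 values of 1439 occupy positions 1–3 → each gets rank 3.
The 2 values of 1232 occupy positions 6–7 → each gets rank 7.
Group A values → pooled ranks: 668→10, 1232→7, 1232→7, 1265→5, 728→9
Mean rank = (10 + 7 + 7 + 5 + 9) / 5 = 7.60

7.60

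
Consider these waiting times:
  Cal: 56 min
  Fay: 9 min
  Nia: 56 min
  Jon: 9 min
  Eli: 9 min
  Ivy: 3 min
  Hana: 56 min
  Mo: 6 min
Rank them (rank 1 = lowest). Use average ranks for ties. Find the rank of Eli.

Sorted (ascending): 3, 6, 9, 9, 9, 56, 56, 56
The 3 values of 9 occupy positions 3–5 → average rank 4.
The 3 values of 56 occupy positions 6–8 → average rank 7.
Eli has value 9 min → rank 4.

4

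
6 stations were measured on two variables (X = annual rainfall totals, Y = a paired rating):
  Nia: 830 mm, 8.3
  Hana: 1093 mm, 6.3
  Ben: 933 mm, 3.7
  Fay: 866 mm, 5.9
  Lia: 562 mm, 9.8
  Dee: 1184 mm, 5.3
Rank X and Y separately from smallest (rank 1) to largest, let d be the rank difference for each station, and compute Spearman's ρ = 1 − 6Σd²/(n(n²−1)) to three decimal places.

Ranks of variable 1: 2, 5, 4, 3, 1, 6
Ranks of variable 2: 5, 4, 1, 3, 6, 2
d = r₁ − r₂: -3, 1, 3, 0, -5, 4
d²: 9, 1, 9, 0, 25, 16; Σd² = 60
ρ = 1 − 6·60/(6·35) = 1 − 360/210 = -0.714

-0.714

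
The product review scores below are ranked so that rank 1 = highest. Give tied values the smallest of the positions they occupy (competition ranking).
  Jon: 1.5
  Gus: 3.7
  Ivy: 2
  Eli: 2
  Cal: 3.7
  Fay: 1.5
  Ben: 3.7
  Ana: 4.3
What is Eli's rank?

Sorted (descending): 4.3, 3.7, 3.7, 3.7, 2, 2, 1.5, 1.5
The 3 values of 3.7 occupy positions 2–4 → each gets rank 2.
The 2 values of 2 occupy positions 5–6 → each gets rank 5.
The 2 values of 1.5 occupy positions 7–8 → each gets rank 7.
Eli has value 2 → rank 5.

5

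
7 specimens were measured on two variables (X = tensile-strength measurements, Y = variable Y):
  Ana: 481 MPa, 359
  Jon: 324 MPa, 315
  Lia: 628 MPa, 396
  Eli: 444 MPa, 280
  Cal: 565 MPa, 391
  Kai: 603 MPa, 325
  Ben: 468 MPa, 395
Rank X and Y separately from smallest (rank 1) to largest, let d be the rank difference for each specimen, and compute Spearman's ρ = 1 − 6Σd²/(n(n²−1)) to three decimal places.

Ranks of variable 1: 4, 1, 7, 2, 5, 6, 3
Ranks of variable 2: 4, 2, 7, 1, 5, 3, 6
d = r₁ − r₂: 0, -1, 0, 1, 0, 3, -3
d²: 0, 1, 0, 1, 0, 9, 9; Σd² = 20
ρ = 1 − 6·20/(7·48) = 1 − 120/336 = 0.643

0.643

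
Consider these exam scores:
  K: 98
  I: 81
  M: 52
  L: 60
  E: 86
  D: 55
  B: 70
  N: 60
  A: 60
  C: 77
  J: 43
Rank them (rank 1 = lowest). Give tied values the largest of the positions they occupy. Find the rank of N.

Sorted (ascending): 43, 52, 55, 60, 60, 60, 70, 77, 81, 86, 98
The 3 values of 60 occupy positions 4–6 → each gets rank 6.
N has value 60 → rank 6.

6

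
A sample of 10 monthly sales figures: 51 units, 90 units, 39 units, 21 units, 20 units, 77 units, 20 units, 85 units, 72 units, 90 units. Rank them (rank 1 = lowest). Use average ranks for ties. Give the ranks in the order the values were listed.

5, 9.5, 4, 3, 1.5, 7, 1.5, 8, 6, 9.5

Sorted (ascending): 20, 20, 21, 39, 51, 72, 77, 85, 90, 90
The 2 values of 20 occupy positions 1–2 → average rank (1+2)/2 = 1.5.
The 2 values of 90 occupy positions 9–10 → average rank (9+10)/2 = 9.5.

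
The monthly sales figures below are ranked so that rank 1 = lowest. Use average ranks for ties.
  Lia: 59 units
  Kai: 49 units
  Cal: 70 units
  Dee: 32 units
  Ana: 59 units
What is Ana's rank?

3.5

Sorted (ascending): 32, 49, 59, 59, 70
The 2 values of 59 occupy positions 3–4 → average rank (3+4)/2 = 3.5.
Ana has value 59 units → rank 3.5.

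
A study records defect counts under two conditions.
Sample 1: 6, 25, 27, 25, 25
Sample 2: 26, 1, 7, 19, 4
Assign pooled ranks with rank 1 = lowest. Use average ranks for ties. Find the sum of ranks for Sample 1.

Sorted (ascending): 1, 4, 6, 7, 19, 25, 25, 25, 26, 27
The 3 values of 25 occupy positions 6–8 → average rank 7.
Sample 1 values → pooled ranks: 6→3, 25→7, 27→10, 25→7, 25→7
Rank sum = 3 + 7 + 10 + 7 + 7 = 34

34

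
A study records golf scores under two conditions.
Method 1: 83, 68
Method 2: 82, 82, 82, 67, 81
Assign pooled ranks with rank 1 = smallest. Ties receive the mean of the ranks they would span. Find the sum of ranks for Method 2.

19

Sorted (ascending): 67, 68, 81, 82, 82, 82, 83
The 3 values of 82 occupy positions 4–6 → average rank 5.
Method 2 values → pooled ranks: 82→5, 82→5, 82→5, 67→1, 81→3
Rank sum = 5 + 5 + 5 + 1 + 3 = 19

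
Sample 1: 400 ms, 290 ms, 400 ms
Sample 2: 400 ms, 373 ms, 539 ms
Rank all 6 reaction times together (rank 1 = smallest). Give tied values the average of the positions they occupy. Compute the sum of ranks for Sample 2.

12

Sorted (ascending): 290, 373, 400, 400, 400, 539
The 3 values of 400 occupy positions 3–5 → average rank 4.
Sample 2 values → pooled ranks: 400→4, 373→2, 539→6
Rank sum = 4 + 2 + 6 = 12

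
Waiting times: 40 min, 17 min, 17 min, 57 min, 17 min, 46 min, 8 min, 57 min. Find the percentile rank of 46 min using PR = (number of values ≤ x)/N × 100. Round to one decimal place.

N = 8.
Strictly below 46: 5. Equal to 46: 1.
PR = 6/8 × 100 = 75.0

75.0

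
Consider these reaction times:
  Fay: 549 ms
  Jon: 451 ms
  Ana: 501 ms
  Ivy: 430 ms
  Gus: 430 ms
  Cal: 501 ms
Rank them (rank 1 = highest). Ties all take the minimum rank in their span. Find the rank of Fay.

1

Sorted (descending): 549, 501, 501, 451, 430, 430
The 2 values of 501 occupy positions 2–3 → each gets rank 2.
The 2 values of 430 occupy positions 5–6 → each gets rank 5.
Fay has value 549 ms → rank 1.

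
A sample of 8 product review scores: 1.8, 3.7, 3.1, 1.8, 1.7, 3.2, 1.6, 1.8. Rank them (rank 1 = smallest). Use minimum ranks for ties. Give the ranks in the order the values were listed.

Sorted (ascending): 1.6, 1.7, 1.8, 1.8, 1.8, 3.1, 3.2, 3.7
The 3 values of 1.8 occupy positions 3–5 → each gets rank 3.

3, 8, 6, 3, 2, 7, 1, 3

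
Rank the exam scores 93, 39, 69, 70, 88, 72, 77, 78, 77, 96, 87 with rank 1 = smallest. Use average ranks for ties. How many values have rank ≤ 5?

4

Sorted (ascending): 39, 69, 70, 72, 77, 77, 78, 87, 88, 93, 96
The 2 values of 77 occupy positions 5–6 → average rank (5+6)/2 = 5.5.
Ranks ≤ 5: {1, 2, 3, 4} → 4 values.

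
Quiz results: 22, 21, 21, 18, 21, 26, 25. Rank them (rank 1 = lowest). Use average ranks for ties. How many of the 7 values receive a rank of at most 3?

4

Sorted (ascending): 18, 21, 21, 21, 22, 25, 26
The 3 values of 21 occupy positions 2–4 → average rank 3.
Ranks ≤ 3: {1, 3, 3, 3} → 4 values.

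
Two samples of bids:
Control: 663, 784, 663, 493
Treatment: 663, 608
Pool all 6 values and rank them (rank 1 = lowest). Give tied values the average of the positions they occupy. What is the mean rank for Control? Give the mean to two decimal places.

3.75

Sorted (ascending): 493, 608, 663, 663, 663, 784
The 3 values of 663 occupy positions 3–5 → average rank 4.
Control values → pooled ranks: 663→4, 784→6, 663→4, 493→1
Mean rank = (4 + 6 + 4 + 1) / 4 = 3.75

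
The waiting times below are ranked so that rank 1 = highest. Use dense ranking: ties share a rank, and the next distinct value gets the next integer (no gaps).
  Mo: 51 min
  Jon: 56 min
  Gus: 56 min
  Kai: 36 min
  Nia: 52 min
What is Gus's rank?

1

Sorted (descending): 56, 56, 52, 51, 36
The 2 values of 56 share dense rank 1.
Remaining distinct values take the next consecutive integers.
Gus has value 56 min → rank 1.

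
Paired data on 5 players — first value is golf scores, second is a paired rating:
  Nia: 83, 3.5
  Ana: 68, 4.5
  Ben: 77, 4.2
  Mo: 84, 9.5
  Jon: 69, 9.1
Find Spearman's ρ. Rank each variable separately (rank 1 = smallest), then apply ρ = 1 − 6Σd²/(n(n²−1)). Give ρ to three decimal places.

0.100

Ranks of variable 1: 4, 1, 3, 5, 2
Ranks of variable 2: 1, 3, 2, 5, 4
d = r₁ − r₂: 3, -2, 1, 0, -2
d²: 9, 4, 1, 0, 4; Σd² = 18
ρ = 1 − 6·18/(5·24) = 1 − 108/120 = 0.100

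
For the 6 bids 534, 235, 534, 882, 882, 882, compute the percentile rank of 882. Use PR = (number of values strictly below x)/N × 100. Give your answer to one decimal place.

50.0

N = 6.
Strictly below 882: 3. Equal to 882: 3.
PR = 3/6 × 100 = 50.0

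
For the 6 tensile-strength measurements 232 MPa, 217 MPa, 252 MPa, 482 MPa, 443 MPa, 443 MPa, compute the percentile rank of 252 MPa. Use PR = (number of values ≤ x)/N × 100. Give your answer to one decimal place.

50.0

N = 6.
Strictly below 252: 2. Equal to 252: 1.
PR = 3/6 × 100 = 50.0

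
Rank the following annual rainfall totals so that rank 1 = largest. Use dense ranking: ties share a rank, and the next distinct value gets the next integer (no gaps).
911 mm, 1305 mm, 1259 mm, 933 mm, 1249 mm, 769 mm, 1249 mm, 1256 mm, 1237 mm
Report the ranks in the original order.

7, 1, 2, 6, 4, 8, 4, 3, 5

Sorted (descending): 1305, 1259, 1256, 1249, 1249, 1237, 933, 911, 769
The 2 values of 1249 share dense rank 4.
Remaining distinct values take the next consecutive integers.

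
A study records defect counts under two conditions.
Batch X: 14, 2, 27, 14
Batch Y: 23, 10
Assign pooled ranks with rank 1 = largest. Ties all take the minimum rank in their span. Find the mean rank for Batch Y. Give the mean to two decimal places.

3.50

Sorted (descending): 27, 23, 14, 14, 10, 2
The 2 values of 14 occupy positions 3–4 → each gets rank 3.
Batch Y values → pooled ranks: 23→2, 10→5
Mean rank = (2 + 5) / 2 = 3.50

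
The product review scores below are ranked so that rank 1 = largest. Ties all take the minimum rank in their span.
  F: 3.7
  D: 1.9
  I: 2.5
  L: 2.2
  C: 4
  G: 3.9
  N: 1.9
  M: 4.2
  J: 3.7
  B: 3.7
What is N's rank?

9

Sorted (descending): 4.2, 4, 3.9, 3.7, 3.7, 3.7, 2.5, 2.2, 1.9, 1.9
The 3 values of 3.7 occupy positions 4–6 → each gets rank 4.
The 2 values of 1.9 occupy positions 9–10 → each gets rank 9.
N has value 1.9 → rank 9.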